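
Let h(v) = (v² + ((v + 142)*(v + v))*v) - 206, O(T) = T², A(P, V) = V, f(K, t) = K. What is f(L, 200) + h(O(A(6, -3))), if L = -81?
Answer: 24256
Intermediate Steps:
h(v) = -206 + v² + 2*v²*(142 + v) (h(v) = (v² + ((142 + v)*(2*v))*v) - 206 = (v² + (2*v*(142 + v))*v) - 206 = (v² + 2*v²*(142 + v)) - 206 = -206 + v² + 2*v²*(142 + v))
f(L, 200) + h(O(A(6, -3))) = -81 + (-206 + 2*((-3)²)³ + 285*((-3)²)²) = -81 + (-206 + 2*9³ + 285*9²) = -81 + (-206 + 2*729 + 285*81) = -81 + (-206 + 1458 + 23085) = -81 + 24337 = 24256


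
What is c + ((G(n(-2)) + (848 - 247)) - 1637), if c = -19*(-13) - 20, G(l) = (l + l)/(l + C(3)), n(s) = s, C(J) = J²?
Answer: -5667/7 ≈ -809.57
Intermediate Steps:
G(l) = 2*l/(9 + l) (G(l) = (l + l)/(l + 3²) = (2*l)/(l + 9) = (2*l)/(9 + l) = 2*l/(9 + l))
c = 227 (c = 247 - 20 = 227)
c + ((G(n(-2)) + (848 - 247)) - 1637) = 227 + ((2*(-2)/(9 - 2) + (848 - 247)) - 1637) = 227 + ((2*(-2)/7 + 601) - 1637) = 227 + ((2*(-2)*(⅐) + 601) - 1637) = 227 + ((-4/7 + 601) - 1637) = 227 + (4203/7 - 1637) = 227 - 7256/7 = -5667/7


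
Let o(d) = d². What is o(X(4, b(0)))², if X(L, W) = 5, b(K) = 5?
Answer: 625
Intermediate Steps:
o(X(4, b(0)))² = (5²)² = 25² = 625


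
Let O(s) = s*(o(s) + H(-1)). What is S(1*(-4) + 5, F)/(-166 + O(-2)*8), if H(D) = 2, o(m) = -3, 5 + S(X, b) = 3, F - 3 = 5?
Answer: 1/75 ≈ 0.013333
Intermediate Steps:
F = 8 (F = 3 + 5 = 8)
S(X, b) = -2 (S(X, b) = -5 + 3 = -2)
O(s) = -s (O(s) = s*(-3 + 2) = s*(-1) = -s)
S(1*(-4) + 5, F)/(-166 + O(-2)*8) = -2/(-166 - 1*(-2)*8) = -2/(-166 + 2*8) = -2/(-166 + 16) = -2/(-150) = -1/150*(-2) = 1/75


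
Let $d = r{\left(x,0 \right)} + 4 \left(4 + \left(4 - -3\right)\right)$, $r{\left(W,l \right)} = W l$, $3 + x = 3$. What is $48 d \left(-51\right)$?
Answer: $-107712$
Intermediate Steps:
$x = 0$ ($x = -3 + 3 = 0$)
$d = 44$ ($d = 0 \cdot 0 + 4 \left(4 + \left(4 - -3\right)\right) = 0 + 4 \left(4 + \left(4 + 3\right)\right) = 0 + 4 \left(4 + 7\right) = 0 + 4 \cdot 11 = 0 + 44 = 44$)
$48 d \left(-51\right) = 48 \cdot 44 \left(-51\right) = 2112 \left(-51\right) = -107712$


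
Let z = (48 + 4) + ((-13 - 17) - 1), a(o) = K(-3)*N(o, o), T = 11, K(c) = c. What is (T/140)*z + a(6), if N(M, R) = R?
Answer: -327/20 ≈ -16.350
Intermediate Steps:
a(o) = -3*o
z = 21 (z = 52 + (-30 - 1) = 52 - 31 = 21)
(T/140)*z + a(6) = (11/140)*21 - 3*6 = (11*(1/140))*21 - 18 = (11/140)*21 - 18 = 33/20 - 18 = -327/20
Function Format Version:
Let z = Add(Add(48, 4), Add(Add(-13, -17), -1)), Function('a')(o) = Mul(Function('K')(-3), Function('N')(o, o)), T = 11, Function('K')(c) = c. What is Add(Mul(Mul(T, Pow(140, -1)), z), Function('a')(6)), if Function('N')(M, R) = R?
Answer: Rational(-327, 20) ≈ -16.350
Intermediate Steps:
Function('a')(o) = Mul(-3, o)
z = 21 (z = Add(52, Add(-30, -1)) = Add(52, -31) = 21)
Add(Mul(Mul(T, Pow(140, -1)), z), Function('a')(6)) = Add(Mul(Mul(11, Pow(140, -1)), 21), Mul(-3, 6)) = Add(Mul(Mul(11, Rational(1, 140)), 21), -18) = Add(Mul(Rational(11, 140), 21), -18) = Add(Rational(33, 20), -18) = Rational(-327, 20)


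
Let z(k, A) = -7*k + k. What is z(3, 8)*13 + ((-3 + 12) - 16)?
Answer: -241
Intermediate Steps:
z(k, A) = -6*k
z(3, 8)*13 + ((-3 + 12) - 16) = -6*3*13 + ((-3 + 12) - 16) = -18*13 + (9 - 16) = -234 - 7 = -241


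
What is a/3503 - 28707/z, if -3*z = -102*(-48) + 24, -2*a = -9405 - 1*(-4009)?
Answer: 104985341/5744920 ≈ 18.274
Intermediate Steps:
a = 2698 (a = -(-9405 - 1*(-4009))/2 = -(-9405 + 4009)/2 = -1/2*(-5396) = 2698)
z = -1640 (z = -(-102*(-48) + 24)/3 = -(4896 + 24)/3 = -1/3*4920 = -1640)
a/3503 - 28707/z = 2698/3503 - 28707/(-1640) = 2698*(1/3503) - 28707*(-1/1640) = 2698/3503 + 28707/1640 = 104985341/5744920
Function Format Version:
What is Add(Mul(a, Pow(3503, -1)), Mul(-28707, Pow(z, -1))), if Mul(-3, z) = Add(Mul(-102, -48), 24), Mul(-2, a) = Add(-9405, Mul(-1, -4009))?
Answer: Rational(104985341, 5744920) ≈ 18.274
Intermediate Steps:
a = 2698 (a = Mul(Rational(-1, 2), Add(-9405, Mul(-1, -4009))) = Mul(Rational(-1, 2), Add(-9405, 4009)) = Mul(Rational(-1, 2), -5396) = 2698)
z = -1640 (z = Mul(Rational(-1, 3), Add(Mul(-102, -48), 24)) = Mul(Rational(-1, 3), Add(4896, 24)) = Mul(Rational(-1, 3), 4920) = -1640)
Add(Mul(a, Pow(3503, -1)), Mul(-28707, Pow(z, -1))) = Add(Mul(2698, Pow(3503, -1)), Mul(-28707, Pow(-1640, -1))) = Add(Mul(2698, Rational(1, 3503)), Mul(-28707, Rational(-1, 1640))) = Add(Rational(2698, 3503), Rational(28707, 1640)) = Rational(104985341, 5744920)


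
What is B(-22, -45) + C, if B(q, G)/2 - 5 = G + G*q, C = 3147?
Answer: 5047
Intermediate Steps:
B(q, G) = 10 + 2*G + 2*G*q (B(q, G) = 10 + 2*(G + G*q) = 10 + (2*G + 2*G*q) = 10 + 2*G + 2*G*q)
B(-22, -45) + C = (10 + 2*(-45) + 2*(-45)*(-22)) + 3147 = (10 - 90 + 1980) + 3147 = 1900 + 3147 = 5047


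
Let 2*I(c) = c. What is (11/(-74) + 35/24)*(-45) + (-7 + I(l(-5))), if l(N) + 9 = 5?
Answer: -20109/296 ≈ -67.936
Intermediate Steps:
l(N) = -4 (l(N) = -9 + 5 = -4)
I(c) = c/2
(11/(-74) + 35/24)*(-45) + (-7 + I(l(-5))) = (11/(-74) + 35/24)*(-45) + (-7 + (1/2)*(-4)) = (11*(-1/74) + 35*(1/24))*(-45) + (-7 - 2) = (-11/74 + 35/24)*(-45) - 9 = (1163/888)*(-45) - 9 = -17445/296 - 9 = -20109/296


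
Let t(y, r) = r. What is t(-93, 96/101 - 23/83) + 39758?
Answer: 333296959/8383 ≈ 39759.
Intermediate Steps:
t(-93, 96/101 - 23/83) + 39758 = (96/101 - 23/83) + 39758 = 5645/8383 + 39758 = 333296959/8383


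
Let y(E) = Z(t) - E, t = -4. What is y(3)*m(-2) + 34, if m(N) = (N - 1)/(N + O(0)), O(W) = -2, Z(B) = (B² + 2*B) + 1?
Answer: 77/2 ≈ 38.500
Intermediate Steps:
Z(B) = 1 + B² + 2*B
y(E) = 9 - E (y(E) = (1 + (-4)² + 2*(-4)) - E = (1 + 16 - 8) - E = 9 - E)
m(N) = (-1 + N)/(-2 + N) (m(N) = (N - 1)/(N - 2) = (-1 + N)/(-2 + N))
y(3)*m(-2) + 34 = (9 - 1*3)*((-1 - 2)/(-2 - 2)) + 34 = (9 - 3)*(-3/(-4)) + 34 = 6*(-¼*(-3)) + 34 = 6*(¾) + 34 = 9/2 + 34 = 77/2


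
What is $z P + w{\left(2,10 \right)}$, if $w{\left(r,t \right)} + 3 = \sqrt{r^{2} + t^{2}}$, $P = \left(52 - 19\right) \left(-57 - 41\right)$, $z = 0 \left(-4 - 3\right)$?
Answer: $-3 + 2 \sqrt{26} \approx 7.198$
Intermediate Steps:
$z = 0$ ($z = 0 \left(-7\right) = 0$)
$P = -3234$ ($P = 33 \left(-98\right) = -3234$)
$w{\left(r,t \right)} = -3 + \sqrt{r^{2} + t^{2}}$
$z P + w{\left(2,10 \right)} = 0 \left(-3234\right) - \left(3 - \sqrt{2^{2} + 10^{2}}\right) = 0 - \left(3 - \sqrt{4 + 100}\right) = 0 - \left(3 - \sqrt{104}\right) = 0 - \left(3 - 2 \sqrt{26}\right) = -3 + 2 \sqrt{26}$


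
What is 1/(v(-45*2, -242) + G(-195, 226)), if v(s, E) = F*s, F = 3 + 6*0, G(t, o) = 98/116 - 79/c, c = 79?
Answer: -58/15669 ≈ -0.0037016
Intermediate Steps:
G(t, o) = -9/58 (G(t, o) = 98/116 - 79/79 = 98*(1/116) - 79*1/79 = 49/58 - 1 = -9/58)
F = 3 (F = 3 + 0 = 3)
v(s, E) = 3*s
1/(v(-45*2, -242) + G(-195, 226)) = 1/(3*(-45*2) - 9/58) = 1/(3*(-90) - 9/58) = 1/(-270 - 9/58) = 1/(-15669/58) = -58/15669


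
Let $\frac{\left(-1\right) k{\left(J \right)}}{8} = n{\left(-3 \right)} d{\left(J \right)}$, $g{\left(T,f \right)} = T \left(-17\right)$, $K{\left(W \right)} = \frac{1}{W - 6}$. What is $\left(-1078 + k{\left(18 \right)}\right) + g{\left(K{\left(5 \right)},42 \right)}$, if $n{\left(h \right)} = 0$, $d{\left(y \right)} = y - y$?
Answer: $-1061$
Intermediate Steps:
$d{\left(y \right)} = 0$
$K{\left(W \right)} = \frac{1}{-6 + W}$
$g{\left(T,f \right)} = - 17 T$
$k{\left(J \right)} = 0$ ($k{\left(J \right)} = - 8 \cdot 0 \cdot 0 = \left(-8\right) 0 = 0$)
$\left(-1078 + k{\left(18 \right)}\right) + g{\left(K{\left(5 \right)},42 \right)} = \left(-1078 + 0\right) - \frac{17}{-6 + 5} = -1078 - \frac{17}{-1} = -1078 - -17 = -1078 + 17 = -1061$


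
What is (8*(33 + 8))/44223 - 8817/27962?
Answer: -380742655/1236563526 ≈ -0.30790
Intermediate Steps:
(8*(33 + 8))/44223 - 8817/27962 = (8*41)*(1/44223) - 8817*1/27962 = 328*(1/44223) - 8817/27962 = 328/44223 - 8817/27962 = -380742655/1236563526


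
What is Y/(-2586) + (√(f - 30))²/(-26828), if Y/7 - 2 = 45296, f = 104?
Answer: -2126743643/17344302 ≈ -122.62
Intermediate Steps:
Y = 317086 (Y = 14 + 7*45296 = 14 + 317072 = 317086)
Y/(-2586) + (√(f - 30))²/(-26828) = 317086/(-2586) + (√(104 - 30))²/(-26828) = 317086*(-1/2586) + (√74)²*(-1/26828) = -158543/1293 + 74*(-1/26828) = -158543/1293 - 37/13414 = -2126743643/17344302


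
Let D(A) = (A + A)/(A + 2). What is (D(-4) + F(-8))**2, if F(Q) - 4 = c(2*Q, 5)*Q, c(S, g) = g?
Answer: 1024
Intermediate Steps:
F(Q) = 4 + 5*Q
D(A) = 2*A/(2 + A) (D(A) = (2*A)/(2 + A) = 2*A/(2 + A))
(D(-4) + F(-8))**2 = (2*(-4)/(2 - 4) + (4 + 5*(-8)))**2 = (2*(-4)/(-2) + (4 - 40))**2 = (2*(-4)*(-1/2) - 36)**2 = (4 - 36)**2 = (-32)**2 = 1024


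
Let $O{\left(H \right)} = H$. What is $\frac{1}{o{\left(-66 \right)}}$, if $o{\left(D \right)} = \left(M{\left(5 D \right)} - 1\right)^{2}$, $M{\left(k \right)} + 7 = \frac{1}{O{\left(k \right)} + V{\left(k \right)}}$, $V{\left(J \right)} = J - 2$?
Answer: $\frac{438244}{28058209} \approx 0.015619$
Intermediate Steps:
$V{\left(J \right)} = -2 + J$
$M{\left(k \right)} = -7 + \frac{1}{-2 + 2 k}$ ($M{\left(k \right)} = -7 + \frac{1}{k + \left(-2 + k\right)} = -7 + \frac{1}{-2 + 2 k}$)
$o{\left(D \right)} = \left(-1 + \frac{15 - 70 D}{2 \left(-1 + 5 D\right)}\right)^{2}$ ($o{\left(D \right)} = \left(\frac{15 - 14 \cdot 5 D}{2 \left(-1 + 5 D\right)} - 1\right)^{2} = \left(\frac{15 - 70 D}{2 \left(-1 + 5 D\right)} - 1\right)^{2} = \left(-1 + \frac{15 - 70 D}{2 \left(-1 + 5 D\right)}\right)^{2}$)
$\frac{1}{o{\left(-66 \right)}} = \frac{1}{\frac{1}{4} \frac{1}{\left(-1 + 5 \left(-66\right)\right)^{2}} \left(-17 + 80 \left(-66\right)\right)^{2}} = \frac{1}{\frac{1}{4} \frac{1}{\left(-1 - 330\right)^{2}} \left(-17 - 5280\right)^{2}} = \frac{1}{\frac{1}{4} \cdot \frac{1}{109561} \left(-5297\right)^{2}} = \frac{1}{\frac{1}{4} \cdot \frac{1}{109561} \cdot 28058209} = \frac{1}{\frac{28058209}{438244}} = \frac{438244}{28058209}$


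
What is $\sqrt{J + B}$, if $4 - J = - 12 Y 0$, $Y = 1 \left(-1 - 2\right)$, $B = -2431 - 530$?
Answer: $i \sqrt{2957} \approx 54.378 i$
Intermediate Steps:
$B = -2961$ ($B = -2431 - 530 = -2961$)
$Y = -3$ ($Y = 1 \left(-3\right) = -3$)
$J = 4$ ($J = 4 - \left(-12\right) \left(-3\right) 0 = 4 - 36 \cdot 0 = 4 - 0 = 4 + 0 = 4$)
$\sqrt{J + B} = \sqrt{4 - 2961} = \sqrt{-2957} = i \sqrt{2957}$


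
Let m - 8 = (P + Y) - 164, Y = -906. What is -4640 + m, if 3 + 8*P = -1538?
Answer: -47157/8 ≈ -5894.6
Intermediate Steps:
P = -1541/8 (P = -3/8 + (⅛)*(-1538) = -3/8 - 769/4 = -1541/8 ≈ -192.63)
m = -10037/8 (m = 8 + ((-1541/8 - 906) - 164) = 8 + (-8789/8 - 164) = 8 - 10101/8 = -10037/8 ≈ -1254.6)
-4640 + m = -4640 - 10037/8 = -47157/8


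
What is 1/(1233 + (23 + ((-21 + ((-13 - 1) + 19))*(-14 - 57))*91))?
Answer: 1/104632 ≈ 9.5573e-6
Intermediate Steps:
1/(1233 + (23 + ((-21 + ((-13 - 1) + 19))*(-14 - 57))*91)) = 1/(1233 + (23 + ((-21 + (-14 + 19))*(-71))*91)) = 1/(1233 + (23 + ((-21 + 5)*(-71))*91)) = 1/(1233 + (23 - 16*(-71)*91)) = 1/(1233 + (23 + 1136*91)) = 1/(1233 + (23 + 103376)) = 1/(1233 + 103399) = 1/104632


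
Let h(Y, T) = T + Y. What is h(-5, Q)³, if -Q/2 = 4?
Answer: -2197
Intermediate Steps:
Q = -8 (Q = -2*4 = -8)
h(-5, Q)³ = (-8 - 5)³ = (-13)³ = -2197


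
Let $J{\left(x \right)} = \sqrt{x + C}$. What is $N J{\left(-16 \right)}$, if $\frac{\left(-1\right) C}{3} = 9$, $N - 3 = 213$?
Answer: $216 i \sqrt{43} \approx 1416.4 i$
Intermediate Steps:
$N = 216$ ($N = 3 + 213 = 216$)
$C = -27$ ($C = \left(-3\right) 9 = -27$)
$J{\left(x \right)} = \sqrt{-27 + x}$ ($J{\left(x \right)} = \sqrt{x - 27} = \sqrt{-27 + x}$)
$N J{\left(-16 \right)} = 216 \sqrt{-27 - 16} = 216 \sqrt{-43} = 216 i \sqrt{43}$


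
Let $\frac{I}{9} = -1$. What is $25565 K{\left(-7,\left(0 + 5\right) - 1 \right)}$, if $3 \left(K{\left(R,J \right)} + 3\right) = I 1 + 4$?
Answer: $- \frac{357910}{3} \approx -1.193 \cdot 10^{5}$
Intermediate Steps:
$I = -9$ ($I = 9 \left(-1\right) = -9$)
$K{\left(R,J \right)} = - \frac{14}{3}$ ($K{\left(R,J \right)} = -3 + \frac{\left(-9\right) 1 + 4}{3} = -3 + \frac{-9 + 4}{3} = -3 + \frac{1}{3} \left(-5\right) = -3 - \frac{5}{3} = - \frac{14}{3}$)
$25565 K{\left(-7,\left(0 + 5\right) - 1 \right)} = 25565 \left(- \frac{14}{3}\right) = - \frac{357910}{3}$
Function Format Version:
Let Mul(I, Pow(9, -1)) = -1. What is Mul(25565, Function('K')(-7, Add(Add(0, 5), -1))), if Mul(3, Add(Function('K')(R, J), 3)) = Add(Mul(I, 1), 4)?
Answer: Rational(-357910, 3) ≈ -1.1930e+5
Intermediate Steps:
I = -9 (I = Mul(9, -1) = -9)
Function('K')(R, J) = Rational(-14, 3) (Function('K')(R, J) = Add(-3, Mul(Rational(1, 3), Add(Mul(-9, 1), 4))) = Add(-3, Mul(Rational(1, 3), Add(-9, 4))) = Add(-3, Mul(Rational(1, 3), -5)) = Add(-3, Rational(-5, 3)) = Rational(-14, 3))
Mul(25565, Function('K')(-7, Add(Add(0, 5), -1))) = Mul(25565, Rational(-14, 3)) = Rational(-357910, 3)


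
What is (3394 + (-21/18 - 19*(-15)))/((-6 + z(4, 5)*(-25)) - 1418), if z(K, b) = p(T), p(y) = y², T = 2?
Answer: -22067/9144 ≈ -2.4133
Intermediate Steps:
z(K, b) = 4 (z(K, b) = 2² = 4)
(3394 + (-21/18 - 19*(-15)))/((-6 + z(4, 5)*(-25)) - 1418) = (3394 + (-21/18 - 19*(-15)))/((-6 + 4*(-25)) - 1418) = (3394 + (-21*1/18 + 285))/((-6 - 100) - 1418) = (3394 + (-7/6 + 285))/(-106 - 1418) = (3394 + 1703/6)/(-1524) = (22067/6)*(-1/1524) = -22067/9144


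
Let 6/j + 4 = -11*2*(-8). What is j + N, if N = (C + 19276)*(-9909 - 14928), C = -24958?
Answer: 12136649727/86 ≈ 1.4112e+8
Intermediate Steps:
j = 3/86 (j = 6/(-4 - 11*2*(-8)) = 6/(-4 - 22*(-8)) = 6/(-4 + 176) = 6/172 = 6*(1/172) = 3/86 ≈ 0.034884)
N = 141123834 (N = (-24958 + 19276)*(-9909 - 14928) = -5682*(-24837) = 141123834)
j + N = 3/86 + 141123834 = 12136649727/86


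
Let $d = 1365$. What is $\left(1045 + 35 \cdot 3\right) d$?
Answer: $1569750$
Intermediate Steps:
$\left(1045 + 35 \cdot 3\right) d = \left(1045 + 35 \cdot 3\right) 1365 = \left(1045 + 105\right) 1365 = 1150 \cdot 1365 = 1569750$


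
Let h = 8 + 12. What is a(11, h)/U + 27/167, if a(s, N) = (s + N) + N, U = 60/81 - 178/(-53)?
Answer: 12346209/979622 ≈ 12.603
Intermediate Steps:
U = 5866/1431 (U = 60*(1/81) - 178*(-1/53) = 20/27 + 178/53 = 5866/1431 ≈ 4.0992)
h = 20
a(s, N) = s + 2*N (a(s, N) = (N + s) + N = s + 2*N)
a(11, h)/U + 27/167 = (11 + 2*20)/(5866/1431) + 27/167 = (11 + 40)*(1431/5866) + 27*(1/167) = 51*(1431/5866) + 27/167 = 72981/5866 + 27/167 = 12346209/979622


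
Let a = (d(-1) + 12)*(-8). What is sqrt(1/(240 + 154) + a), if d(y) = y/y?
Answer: 5*I*sqrt(645766)/394 ≈ 10.198*I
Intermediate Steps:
d(y) = 1
a = -104 (a = (1 + 12)*(-8) = 13*(-8) = -104)
sqrt(1/(240 + 154) + a) = sqrt(1/(240 + 154) - 104) = sqrt(1/394 - 104) = sqrt(-40975/394) = 5*I*sqrt(645766)/394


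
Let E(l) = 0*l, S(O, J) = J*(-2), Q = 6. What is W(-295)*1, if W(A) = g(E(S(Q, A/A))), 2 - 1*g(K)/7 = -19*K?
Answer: 14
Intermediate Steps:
S(O, J) = -2*J
E(l) = 0
g(K) = 14 + 133*K (g(K) = 14 - (-133)*K = 14 + 133*K)
W(A) = 14 (W(A) = 14 + 133*0 = 14 + 0 = 14)
W(-295)*1 = 14*1 = 14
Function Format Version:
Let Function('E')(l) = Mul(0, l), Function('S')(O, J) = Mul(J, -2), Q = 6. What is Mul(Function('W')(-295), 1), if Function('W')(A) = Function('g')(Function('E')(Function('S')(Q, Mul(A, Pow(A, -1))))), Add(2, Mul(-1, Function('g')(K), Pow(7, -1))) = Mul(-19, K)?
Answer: 14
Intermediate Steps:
Function('S')(O, J) = Mul(-2, J)
Function('E')(l) = 0
Function('g')(K) = Add(14, Mul(133, K)) (Function('g')(K) = Add(14, Mul(-7, Mul(-19, K))) = Add(14, Mul(133, K)))
Function('W')(A) = 14 (Function('W')(A) = Add(14, Mul(133, 0)) = Add(14, 0) = 14)
Mul(Function('W')(-295), 1) = Mul(14, 1) = 14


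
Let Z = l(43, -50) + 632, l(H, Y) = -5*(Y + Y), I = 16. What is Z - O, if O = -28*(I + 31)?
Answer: 2448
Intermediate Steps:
O = -1316 (O = -28*(16 + 31) = -28*47 = -1316)
l(H, Y) = -10*Y
Z = 1132 (Z = -10*(-50) + 632 = 500 + 632 = 1132)
Z - O = 1132 - 1*(-1316) = 1132 + 1316 = 2448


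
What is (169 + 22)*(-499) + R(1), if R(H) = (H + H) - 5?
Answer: -95312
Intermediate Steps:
R(H) = -5 + 2*H (R(H) = 2*H - 5 = -5 + 2*H)
(169 + 22)*(-499) + R(1) = (169 + 22)*(-499) + (-5 + 2*1) = 191*(-499) + (-5 + 2) = -95309 - 3 = -95312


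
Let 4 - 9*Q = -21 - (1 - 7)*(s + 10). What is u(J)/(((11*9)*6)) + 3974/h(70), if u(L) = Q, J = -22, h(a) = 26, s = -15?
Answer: 965747/6318 ≈ 152.86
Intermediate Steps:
Q = 55/9 (Q = 4/9 - (-21 - (1 - 7)*(-15 + 10))/9 = 4/9 - (-21 - (-6)*(-5))/9 = 4/9 - (-21 - 1*30)/9 = 4/9 - (-21 - 30)/9 = 4/9 - ⅑*(-51) = 4/9 + 17/3 = 55/9 ≈ 6.1111)
u(L) = 55/9
u(J)/(((11*9)*6)) + 3974/h(70) = 55/(9*(((11*9)*6))) + 3974/26 = 55/(9*((99*6))) + 3974*(1/26) = (55/9)/594 + 1987/13 = (55/9)*(1/594) + 1987/13 = 5/486 + 1987/13 = 965747/6318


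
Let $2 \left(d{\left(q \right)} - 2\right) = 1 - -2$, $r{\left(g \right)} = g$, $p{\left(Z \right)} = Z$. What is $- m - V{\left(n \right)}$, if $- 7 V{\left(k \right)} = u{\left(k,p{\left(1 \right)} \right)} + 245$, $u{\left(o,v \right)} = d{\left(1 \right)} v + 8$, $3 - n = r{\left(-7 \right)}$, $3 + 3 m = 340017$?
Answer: $- \frac{1586219}{14} \approx -1.133 \cdot 10^{5}$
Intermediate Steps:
$m = 113338$ ($m = -1 + \frac{1}{3} \cdot 340017 = -1 + 113339 = 113338$)
$n = 10$ ($n = 3 - -7 = 3 + 7 = 10$)
$d{\left(q \right)} = \frac{7}{2}$ ($d{\left(q \right)} = 2 + \frac{1 - -2}{2} = 2 + \frac{1 + 2}{2} = 2 + \frac{1}{2} \cdot 3 = 2 + \frac{3}{2} = \frac{7}{2}$)
$u{\left(o,v \right)} = 8 + \frac{7 v}{2}$ ($u{\left(o,v \right)} = \frac{7 v}{2} + 8 = 8 + \frac{7 v}{2}$)
$V{\left(k \right)} = - \frac{513}{14}$ ($V{\left(k \right)} = - \frac{\left(8 + \frac{7}{2} \cdot 1\right) + 245}{7} = - \frac{\left(8 + \frac{7}{2}\right) + 245}{7} = - \frac{\frac{23}{2} + 245}{7} = \left(- \frac{1}{7}\right) \frac{513}{2} = - \frac{513}{14}$)
$- m - V{\left(n \right)} = \left(-1\right) 113338 - - \frac{513}{14} = -113338 + \frac{513}{14} = - \frac{1586219}{14}$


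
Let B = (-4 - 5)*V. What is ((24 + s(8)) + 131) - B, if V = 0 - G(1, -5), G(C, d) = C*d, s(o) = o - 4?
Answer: 204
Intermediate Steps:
s(o) = -4 + o
V = 5 (V = 0 - (-5) = 0 - 1*(-5) = 0 + 5 = 5)
B = -45 (B = (-4 - 5)*5 = -9*5 = -45)
((24 + s(8)) + 131) - B = ((24 + (-4 + 8)) + 131) - 1*(-45) = ((24 + 4) + 131) + 45 = (28 + 131) + 45 = 159 + 45 = 204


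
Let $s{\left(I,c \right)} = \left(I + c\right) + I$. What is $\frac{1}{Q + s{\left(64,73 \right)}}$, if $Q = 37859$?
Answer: $\frac{1}{38060} \approx 2.6274 \cdot 10^{-5}$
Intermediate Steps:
$s{\left(I,c \right)} = c + 2 I$
$\frac{1}{Q + s{\left(64,73 \right)}} = \frac{1}{37859 + \left(73 + 2 \cdot 64\right)} = \frac{1}{37859 + \left(73 + 128\right)} = \frac{1}{37859 + 201} = \frac{1}{38060}$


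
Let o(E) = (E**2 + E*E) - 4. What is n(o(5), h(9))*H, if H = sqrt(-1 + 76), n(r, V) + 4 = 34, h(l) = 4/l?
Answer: 150*sqrt(3) ≈ 259.81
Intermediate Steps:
o(E) = -4 + 2*E**2 (o(E) = (E**2 + E**2) - 4 = 2*E**2 - 4 = -4 + 2*E**2)
n(r, V) = 30 (n(r, V) = -4 + 34 = 30)
H = 5*sqrt(3) (H = sqrt(75) = 5*sqrt(3) ≈ 8.6602)
n(o(5), h(9))*H = 30*(5*sqrt(3)) = 150*sqrt(3)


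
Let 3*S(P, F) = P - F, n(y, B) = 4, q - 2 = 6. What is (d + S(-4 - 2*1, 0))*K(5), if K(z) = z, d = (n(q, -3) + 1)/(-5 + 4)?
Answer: -35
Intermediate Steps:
q = 8 (q = 2 + 6 = 8)
d = -5 (d = (4 + 1)/(-5 + 4) = 5/(-1) = 5*(-1) = -5)
S(P, F) = -F/3 + P/3 (S(P, F) = (P - F)/3 = -F/3 + P/3)
(d + S(-4 - 2*1, 0))*K(5) = (-5 + (-1/3*0 + (-4 - 2*1)/3))*5 = (-5 + (0 + (-4 - 2)/3))*5 = (-5 + (0 + (1/3)*(-6)))*5 = (-5 + (0 - 2))*5 = (-5 - 2)*5 = -7*5 = -35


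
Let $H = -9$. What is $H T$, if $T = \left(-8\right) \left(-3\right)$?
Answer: $-216$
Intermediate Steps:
$T = 24$
$H T = \left(-9\right) 24 = -216$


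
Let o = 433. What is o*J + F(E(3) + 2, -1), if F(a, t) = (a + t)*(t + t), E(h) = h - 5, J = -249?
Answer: -107815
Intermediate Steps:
E(h) = -5 + h
F(a, t) = 2*t*(a + t) (F(a, t) = (a + t)*(2*t) = 2*t*(a + t))
o*J + F(E(3) + 2, -1) = 433*(-249) + 2*(-1)*(((-5 + 3) + 2) - 1) = -107817 + 2*(-1)*((-2 + 2) - 1) = -107817 + 2*(-1)*(0 - 1) = -107817 + 2*(-1)*(-1) = -107817 + 2 = -107815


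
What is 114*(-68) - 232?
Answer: -7984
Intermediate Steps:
114*(-68) - 232 = -7752 - 232 = -7984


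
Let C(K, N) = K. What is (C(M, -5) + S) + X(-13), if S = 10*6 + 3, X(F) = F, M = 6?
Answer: 56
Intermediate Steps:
S = 63 (S = 60 + 3 = 63)
(C(M, -5) + S) + X(-13) = (6 + 63) - 13 = 69 - 13 = 56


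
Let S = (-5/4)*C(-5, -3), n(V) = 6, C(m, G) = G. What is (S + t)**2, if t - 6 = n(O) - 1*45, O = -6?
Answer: 13689/16 ≈ 855.56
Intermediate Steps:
S = 15/4 (S = -5/4*(-3) = 15/4 ≈ 3.7500)
t = -33 (t = 6 + (6 - 1*45) = 6 + (6 - 45) = 6 - 39 = -33)
(S + t)**2 = (15/4 - 33)**2 = (-117/4)**2 = 13689/16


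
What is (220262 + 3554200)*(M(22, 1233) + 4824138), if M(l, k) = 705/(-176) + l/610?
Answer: 488716423983044481/26840 ≈ 1.8209e+13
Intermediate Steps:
M(l, k) = -705/176 + l/610 (M(l, k) = 705*(-1/176) + l*(1/610) = -705/176 + l/610)
(220262 + 3554200)*(M(22, 1233) + 4824138) = (220262 + 3554200)*((-705/176 + (1/610)*22) + 4824138) = 3774462*((-705/176 + 11/305) + 4824138) = 3774462*(-213089/53680 + 4824138) = 3774462*(258959514751/53680) = 488716423983044481/26840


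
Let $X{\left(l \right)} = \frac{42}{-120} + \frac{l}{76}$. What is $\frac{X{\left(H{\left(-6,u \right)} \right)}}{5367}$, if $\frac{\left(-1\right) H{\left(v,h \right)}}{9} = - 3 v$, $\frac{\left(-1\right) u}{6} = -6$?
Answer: $- \frac{943}{2039460} \approx -0.00046238$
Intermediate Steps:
$u = 36$ ($u = \left(-6\right) \left(-6\right) = 36$)
$H{\left(v,h \right)} = 27 v$ ($H{\left(v,h \right)} = - 9 \left(- 3 v\right) = 27 v$)
$X{\left(l \right)} = - \frac{7}{20} + \frac{l}{76}$ ($X{\left(l \right)} = 42 \left(- \frac{1}{120}\right) + l \frac{1}{76} = - \frac{7}{20} + \frac{l}{76}$)
$\frac{X{\left(H{\left(-6,u \right)} \right)}}{5367} = \frac{- \frac{7}{20} + \frac{27 \left(-6\right)}{76}}{5367} = \left(- \frac{7}{20} + \frac{1}{76} \left(-162\right)\right) \frac{1}{5367} = \left(- \frac{7}{20} - \frac{81}{38}\right) \frac{1}{5367} = \left(- \frac{943}{380}\right) \frac{1}{5367} = - \frac{943}{2039460}$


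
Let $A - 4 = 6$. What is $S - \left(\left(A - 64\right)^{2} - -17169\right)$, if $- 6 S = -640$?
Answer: $- \frac{59935}{3} \approx -19978.0$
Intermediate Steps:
$A = 10$ ($A = 4 + 6 = 10$)
$S = \frac{320}{3}$ ($S = \left(- \frac{1}{6}\right) \left(-640\right) = \frac{320}{3} \approx 106.67$)
$S - \left(\left(A - 64\right)^{2} - -17169\right) = \frac{320}{3} - \left(\left(10 - 64\right)^{2} - -17169\right) = \frac{320}{3} - \left(\left(-54\right)^{2} + 17169\right) = \frac{320}{3} - \left(2916 + 17169\right) = \frac{320}{3} - 20085 = - \frac{59935}{3}$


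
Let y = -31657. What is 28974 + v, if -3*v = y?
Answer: 118579/3 ≈ 39526.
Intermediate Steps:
v = 31657/3 (v = -1/3*(-31657) = 31657/3 ≈ 10552.)
28974 + v = 28974 + 31657/3 = 118579/3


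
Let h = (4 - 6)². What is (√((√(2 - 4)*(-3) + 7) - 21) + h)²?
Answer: (4 + √(-14 - 3*I*√2))² ≈ 6.4855 - 34.51*I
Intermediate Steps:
h = 4 (h = (-2)² = 4)
(√((√(2 - 4)*(-3) + 7) - 21) + h)² = (√((√(2 - 4)*(-3) + 7) - 21) + 4)² = (√((√(-2)*(-3) + 7) - 21) + 4)² = (√(((I*√2)*(-3) + 7) - 21) + 4)² = (√((-3*I*√2 + 7) - 21) + 4)² = (√((7 - 3*I*√2) - 21) + 4)² = (√(-14 - 3*I*√2) + 4)² = (4 + √(-14 - 3*I*√2))²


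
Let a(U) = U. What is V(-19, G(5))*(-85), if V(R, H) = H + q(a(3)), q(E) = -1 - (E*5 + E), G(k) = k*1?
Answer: 1190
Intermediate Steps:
G(k) = k
q(E) = -1 - 6*E (q(E) = -1 - (5*E + E) = -1 - 6*E)
V(R, H) = -19 + H (V(R, H) = H + (-1 - 6*3) = H + (-1 - 18) = H - 19 = -19 + H)
V(-19, G(5))*(-85) = (-19 + 5)*(-85) = -14*(-85) = 1190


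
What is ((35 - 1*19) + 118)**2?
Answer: 17956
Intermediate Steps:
((35 - 1*19) + 118)**2 = ((35 - 19) + 118)**2 = (16 + 118)**2 = 134**2 = 17956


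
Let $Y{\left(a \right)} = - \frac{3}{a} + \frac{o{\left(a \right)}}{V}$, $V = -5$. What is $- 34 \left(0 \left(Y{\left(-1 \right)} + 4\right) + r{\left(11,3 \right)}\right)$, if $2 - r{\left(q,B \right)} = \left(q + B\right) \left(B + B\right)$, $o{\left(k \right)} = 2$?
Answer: $2788$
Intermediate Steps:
$Y{\left(a \right)} = - \frac{2}{5} - \frac{3}{a}$ ($Y{\left(a \right)} = - \frac{3}{a} + \frac{2}{-5} = - \frac{3}{a} + 2 \left(- \frac{1}{5}\right) = - \frac{3}{a} - \frac{2}{5} = - \frac{2}{5} - \frac{3}{a}$)
$r{\left(q,B \right)} = 2 - 2 B \left(B + q\right)$ ($r{\left(q,B \right)} = 2 - \left(q + B\right) \left(B + B\right) = 2 - \left(B + q\right) 2 B = 2 - 2 B \left(B + q\right)$)
$- 34 \left(0 \left(Y{\left(-1 \right)} + 4\right) + r{\left(11,3 \right)}\right) = - 34 \left(0 \left(\left(- \frac{2}{5} - \frac{3}{-1}\right) + 4\right) - \left(-2 + 18 + 66\right)\right) = - 34 \left(0 \left(\left(- \frac{2}{5} - -3\right) + 4\right) - 82\right) = - 34 \left(0 \left(\left(- \frac{2}{5} + 3\right) + 4\right) - 82\right) = - 34 \left(0 \left(\frac{13}{5} + 4\right) - 82\right) = - 34 \left(0 \cdot \frac{33}{5} - 82\right) = - 34 \left(0 - 82\right) = \left(-34\right) \left(-82\right) = 2788$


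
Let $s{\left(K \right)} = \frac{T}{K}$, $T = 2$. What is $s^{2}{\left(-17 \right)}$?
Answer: $\frac{4}{289} \approx 0.013841$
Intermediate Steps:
$s{\left(K \right)} = \frac{2}{K}$
$s^{2}{\left(-17 \right)} = \left(\frac{2}{-17}\right)^{2} = \left(2 \left(- \frac{1}{17}\right)\right)^{2} = \left(- \frac{2}{17}\right)^{2} = \frac{4}{289}$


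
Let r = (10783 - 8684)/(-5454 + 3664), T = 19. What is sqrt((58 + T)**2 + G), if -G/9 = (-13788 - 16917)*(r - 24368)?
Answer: I*sqrt(863093938336982)/358 ≈ 82063.0*I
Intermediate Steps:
r = -2099/1790 (r = 2099/(-1790) = 2099*(-1/1790) = -2099/1790 ≈ -1.1726)
G = -2410879045311/358 (G = -9*(-13788 - 16917)*(-2099/1790 - 24368) = -(-276345)*(-43620819)/1790 = -9*267875449479/358 = -2410879045311/358 ≈ -6.7343e+9)
sqrt((58 + T)**2 + G) = sqrt((58 + 19)**2 - 2410879045311/358) = sqrt(77**2 - 2410879045311/358) = sqrt(5929 - 2410879045311/358) = sqrt(-2410876922729/358) = I*sqrt(863093938336982)/358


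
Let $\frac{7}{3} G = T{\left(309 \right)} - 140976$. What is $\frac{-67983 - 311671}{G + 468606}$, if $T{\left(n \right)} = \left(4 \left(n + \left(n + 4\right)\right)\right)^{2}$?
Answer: $- \frac{1328789}{10713873} \approx -0.12403$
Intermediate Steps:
$T{\left(n \right)} = \left(16 + 8 n\right)^{2}$ ($T{\left(n \right)} = \left(4 \left(n + \left(4 + n\right)\right)\right)^{2} = \left(4 \left(4 + 2 n\right)\right)^{2} = \left(16 + 8 n\right)^{2}$)
$G = \frac{18147504}{7}$ ($G = \frac{3 \left(64 \left(2 + 309\right)^{2} - 140976\right)}{7} = \frac{3 \left(64 \cdot 311^{2} - 140976\right)}{7} = \frac{3 \left(64 \cdot 96721 - 140976\right)}{7} = \frac{3 \left(6190144 - 140976\right)}{7} = \frac{3}{7} \cdot 6049168 = \frac{18147504}{7} \approx 2.5925 \cdot 10^{6}$)
$\frac{-67983 - 311671}{G + 468606} = \frac{-67983 - 311671}{\frac{18147504}{7} + 468606} = - \frac{379654}{\frac{21427746}{7}} = \left(-379654\right) \frac{7}{21427746} = - \frac{1328789}{10713873}$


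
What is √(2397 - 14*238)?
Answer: I*√935 ≈ 30.578*I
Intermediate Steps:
√(2397 - 14*238) = √(2397 - 3332) = √(-935) = I*√935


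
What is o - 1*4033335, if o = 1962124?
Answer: -2071211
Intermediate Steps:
o - 1*4033335 = 1962124 - 1*4033335 = 1962124 - 4033335 = -2071211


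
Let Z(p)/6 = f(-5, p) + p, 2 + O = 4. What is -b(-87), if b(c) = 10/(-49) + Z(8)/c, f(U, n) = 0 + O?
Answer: 1270/1421 ≈ 0.89374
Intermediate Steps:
O = 2 (O = -2 + 4 = 2)
f(U, n) = 2 (f(U, n) = 0 + 2 = 2)
Z(p) = 12 + 6*p (Z(p) = 6*(2 + p) = 12 + 6*p)
b(c) = -10/49 + 60/c (b(c) = 10/(-49) + (12 + 6*8)/c = 10*(-1/49) + (12 + 48)/c = -10/49 + 60/c)
-b(-87) = -(-10/49 + 60/(-87)) = -(-10/49 + 60*(-1/87)) = -(-10/49 - 20/29) = -1*(-1270/1421) = 1270/1421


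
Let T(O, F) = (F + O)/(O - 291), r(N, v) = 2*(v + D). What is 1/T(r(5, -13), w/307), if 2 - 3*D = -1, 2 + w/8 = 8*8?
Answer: 96705/6872 ≈ 14.072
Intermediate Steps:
w = 496 (w = -16 + 8*(8*8) = -16 + 8*64 = -16 + 512 = 496)
D = 1 (D = ⅔ - ⅓*(-1) = ⅔ + ⅓ = 1)
r(N, v) = 2 + 2*v (r(N, v) = 2*(v + 1) = 2*(1 + v) = 2 + 2*v)
T(O, F) = (F + O)/(-291 + O)
1/T(r(5, -13), w/307) = 1/((496/307 + (2 + 2*(-13)))/(-291 + (2 + 2*(-13)))) = 1/((496*(1/307) + (2 - 26))/(-291 + (2 - 26))) = 1/((496/307 - 24)/(-291 - 24)) = 1/(-6872/307/(-315)) = 1/(-1/315*(-6872/307)) = 1/(6872/96705) = 96705/6872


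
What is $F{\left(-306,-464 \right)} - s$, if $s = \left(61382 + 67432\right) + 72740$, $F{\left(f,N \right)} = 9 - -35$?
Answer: $-201510$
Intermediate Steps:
$F{\left(f,N \right)} = 44$ ($F{\left(f,N \right)} = 9 + 35 = 44$)
$s = 201554$ ($s = 128814 + 72740 = 201554$)
$F{\left(-306,-464 \right)} - s = 44 - 201554 = -201510$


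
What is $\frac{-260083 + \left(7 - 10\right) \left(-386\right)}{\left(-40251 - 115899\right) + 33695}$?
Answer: $\frac{51785}{24491} \approx 2.1144$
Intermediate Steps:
$\frac{-260083 + \left(7 - 10\right) \left(-386\right)}{\left(-40251 - 115899\right) + 33695} = \frac{-260083 - -1158}{-156150 + 33695} = \frac{-260083 + 1158}{-122455} = \left(-258925\right) \left(- \frac{1}{122455}\right) = \frac{51785}{24491}$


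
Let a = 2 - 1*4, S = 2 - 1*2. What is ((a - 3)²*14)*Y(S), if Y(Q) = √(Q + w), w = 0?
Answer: 0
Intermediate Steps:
S = 0 (S = 2 - 2 = 0)
a = -2 (a = 2 - 4 = -2)
Y(Q) = √Q (Y(Q) = √(Q + 0) = √Q)
((a - 3)²*14)*Y(S) = ((-2 - 3)²*14)*√0 = ((-5)²*14)*0 = (25*14)*0 = 350*0 = 0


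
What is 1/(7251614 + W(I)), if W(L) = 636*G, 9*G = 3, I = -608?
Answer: 1/7251826 ≈ 1.3790e-7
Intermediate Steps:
G = 1/3 (G = (1/9)*3 = 1/3 ≈ 0.33333)
W(L) = 212 (W(L) = 636*(1/3) = 212)
1/(7251614 + W(I)) = 1/(7251614 + 212) = 1/7251826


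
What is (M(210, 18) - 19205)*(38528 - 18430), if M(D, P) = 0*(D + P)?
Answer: -385982090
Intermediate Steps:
M(D, P) = 0
(M(210, 18) - 19205)*(38528 - 18430) = (0 - 19205)*(38528 - 18430) = -19205*20098 = -385982090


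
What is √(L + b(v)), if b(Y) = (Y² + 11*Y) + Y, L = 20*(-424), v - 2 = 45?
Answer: I*√5707 ≈ 75.545*I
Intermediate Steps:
v = 47 (v = 2 + 45 = 47)
L = -8480
b(Y) = Y² + 12*Y
√(L + b(v)) = √(-8480 + 47*(12 + 47)) = √(-8480 + 47*59) = √(-8480 + 2773) = √(-5707) = I*√5707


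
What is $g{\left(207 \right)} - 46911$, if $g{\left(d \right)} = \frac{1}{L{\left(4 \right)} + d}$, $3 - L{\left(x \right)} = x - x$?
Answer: $- \frac{9851309}{210} \approx -46911.0$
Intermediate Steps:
$L{\left(x \right)} = 3$ ($L{\left(x \right)} = 3 - \left(x - x\right) = 3 - 0 = 3 + 0 = 3$)
$g{\left(d \right)} = \frac{1}{3 + d}$
$g{\left(207 \right)} - 46911 = \frac{1}{3 + 207} - 46911 = \frac{1}{210} - 46911 = - \frac{9851309}{210}$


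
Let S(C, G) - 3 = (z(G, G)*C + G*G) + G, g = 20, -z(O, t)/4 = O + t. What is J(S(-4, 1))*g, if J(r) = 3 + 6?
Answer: 180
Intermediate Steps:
z(O, t) = -4*O - 4*t (z(O, t) = -4*(O + t) = -4*O - 4*t)
S(C, G) = 3 + G + G**2 - 8*C*G (S(C, G) = 3 + (((-4*G - 4*G)*C + G*G) + G) = 3 + (((-8*G)*C + G**2) + G) = 3 + ((-8*C*G + G**2) + G) = 3 + ((G**2 - 8*C*G) + G) = 3 + (G + G**2 - 8*C*G) = 3 + G + G**2 - 8*C*G)
J(r) = 9
J(S(-4, 1))*g = 9*20 = 180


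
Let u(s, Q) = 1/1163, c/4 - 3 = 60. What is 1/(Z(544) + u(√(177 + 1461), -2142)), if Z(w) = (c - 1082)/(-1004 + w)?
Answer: 53498/96575 ≈ 0.55395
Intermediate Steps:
c = 252 (c = 12 + 4*60 = 12 + 240 = 252)
Z(w) = -830/(-1004 + w) (Z(w) = (252 - 1082)/(-1004 + w) = -830/(-1004 + w))
u(s, Q) = 1/1163
1/(Z(544) + u(√(177 + 1461), -2142)) = 1/(-830/(-1004 + 544) + 1/1163) = 1/(-830/(-460) + 1/1163) = 1/(-830*(-1/460) + 1/1163) = 1/(83/46 + 1/1163) = 1/(96575/53498) = 53498/96575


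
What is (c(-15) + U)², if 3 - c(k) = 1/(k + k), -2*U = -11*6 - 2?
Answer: 1234321/900 ≈ 1371.5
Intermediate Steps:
U = 34 (U = -(-11*6 - 2)/2 = -(-66 - 2)/2 = -½*(-68) = 34)
c(k) = 3 - 1/(2*k) (c(k) = 3 - 1/(k + k) = 3 - 1/(2*k))
(c(-15) + U)² = ((3 - ½/(-15)) + 34)² = ((3 - ½*(-1/15)) + 34)² = ((3 + 1/30) + 34)² = (91/30 + 34)² = (1111/30)² = 1234321/900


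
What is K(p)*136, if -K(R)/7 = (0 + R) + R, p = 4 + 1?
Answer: -9520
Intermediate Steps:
p = 5
K(R) = -14*R (K(R) = -7*((0 + R) + R) = -7*(R + R) = -14*R)
K(p)*136 = -14*5*136 = -70*136 = -9520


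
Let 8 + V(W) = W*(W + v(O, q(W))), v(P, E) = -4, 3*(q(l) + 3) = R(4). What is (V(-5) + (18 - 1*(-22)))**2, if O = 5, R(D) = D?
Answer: 5929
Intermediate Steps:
q(l) = -5/3 (q(l) = -3 + (1/3)*4 = -3 + 4/3 = -5/3)
V(W) = -8 + W*(-4 + W) (V(W) = -8 + W*(W - 4) = -8 + W*(-4 + W))
(V(-5) + (18 - 1*(-22)))**2 = ((-8 + (-5)**2 - 4*(-5)) + (18 - 1*(-22)))**2 = ((-8 + 25 + 20) + (18 + 22))**2 = (37 + 40)**2 = 77**2 = 5929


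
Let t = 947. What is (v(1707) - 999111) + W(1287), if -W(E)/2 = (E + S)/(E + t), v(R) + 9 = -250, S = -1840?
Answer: -1116295737/1117 ≈ -9.9937e+5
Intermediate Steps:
v(R) = -259 (v(R) = -9 - 250 = -259)
W(E) = -2*(-1840 + E)/(947 + E) (W(E) = -2*(E - 1840)/(E + 947) = -2*(-1840 + E)/(947 + E))
(v(1707) - 999111) + W(1287) = (-259 - 999111) + 2*(1840 - 1*1287)/(947 + 1287) = -999370 + 2*(1840 - 1287)/2234 = -999370 + 2*(1/2234)*553 = -999370 + 553/1117 = -1116295737/1117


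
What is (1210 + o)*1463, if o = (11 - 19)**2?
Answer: 1863862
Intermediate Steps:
o = 64 (o = (-8)**2 = 64)
(1210 + o)*1463 = (1210 + 64)*1463 = 1274*1463 = 1863862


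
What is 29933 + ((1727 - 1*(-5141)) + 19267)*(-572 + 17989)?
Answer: 455223228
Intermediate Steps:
29933 + ((1727 - 1*(-5141)) + 19267)*(-572 + 17989) = 29933 + ((1727 + 5141) + 19267)*17417 = 29933 + (6868 + 19267)*17417 = 29933 + 26135*17417 = 29933 + 455193295 = 455223228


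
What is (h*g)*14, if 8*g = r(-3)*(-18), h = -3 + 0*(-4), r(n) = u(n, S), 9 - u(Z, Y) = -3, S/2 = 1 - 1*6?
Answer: 1134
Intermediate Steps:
S = -10 (S = 2*(1 - 1*6) = 2*(1 - 6) = 2*(-5) = -10)
u(Z, Y) = 12 (u(Z, Y) = 9 - 1*(-3) = 9 + 3 = 12)
r(n) = 12
h = -3 (h = -3 + 0 = -3)
g = -27 (g = (12*(-18))/8 = (1/8)*(-216) = -27)
(h*g)*14 = -3*(-27)*14 = 81*14 = 1134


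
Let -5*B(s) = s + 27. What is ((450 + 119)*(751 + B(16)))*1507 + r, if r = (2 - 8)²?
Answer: 3182977076/5 ≈ 6.3660e+8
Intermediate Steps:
B(s) = -27/5 - s/5 (B(s) = -(s + 27)/5 = -(27 + s)/5 = -27/5 - s/5)
r = 36 (r = (-6)² = 36)
((450 + 119)*(751 + B(16)))*1507 + r = ((450 + 119)*(751 + (-27/5 - ⅕*16)))*1507 + 36 = (569*(751 + (-27/5 - 16/5)))*1507 + 36 = (569*(751 - 43/5))*1507 + 36 = (569*(3712/5))*1507 + 36 = (2112128/5)*1507 + 36 = 3182976896/5 + 36 = 3182977076/5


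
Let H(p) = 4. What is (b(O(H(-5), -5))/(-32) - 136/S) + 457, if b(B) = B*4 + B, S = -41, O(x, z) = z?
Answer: 604961/1312 ≈ 461.10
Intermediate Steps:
b(B) = 5*B (b(B) = 4*B + B = 5*B)
(b(O(H(-5), -5))/(-32) - 136/S) + 457 = ((5*(-5))/(-32) - 136/(-41)) + 457 = (-25*(-1/32) - 136*(-1/41)) + 457 = (25/32 + 136/41) + 457 = 5377/1312 + 457 = 604961/1312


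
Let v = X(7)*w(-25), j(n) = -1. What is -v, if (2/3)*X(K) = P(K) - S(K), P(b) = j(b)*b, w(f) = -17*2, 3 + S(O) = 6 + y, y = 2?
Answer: -612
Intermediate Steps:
S(O) = 5 (S(O) = -3 + (6 + 2) = -3 + 8 = 5)
w(f) = -34
P(b) = -b
X(K) = -15/2 - 3*K/2 (X(K) = 3*(-K - 1*5)/2 = 3*(-K - 5)/2 = 3*(-5 - K)/2 = -15/2 - 3*K/2)
v = 612 (v = (-15/2 - 3/2*7)*(-34) = (-15/2 - 21/2)*(-34) = -18*(-34) = 612)
-v = -1*612 = -612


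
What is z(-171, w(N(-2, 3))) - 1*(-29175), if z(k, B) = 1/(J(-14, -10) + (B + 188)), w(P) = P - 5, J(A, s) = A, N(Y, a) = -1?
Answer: 4901401/168 ≈ 29175.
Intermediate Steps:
w(P) = -5 + P
z(k, B) = 1/(174 + B) (z(k, B) = 1/(-14 + (B + 188)) = 1/(-14 + (188 + B)) = 1/(174 + B))
z(-171, w(N(-2, 3))) - 1*(-29175) = 1/(174 + (-5 - 1)) - 1*(-29175) = 1/(174 - 6) + 29175 = 1/168 + 29175 = 4901401/168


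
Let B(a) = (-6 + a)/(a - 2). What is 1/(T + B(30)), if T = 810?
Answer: 7/5676 ≈ 0.0012333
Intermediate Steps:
B(a) = (-6 + a)/(-2 + a)
1/(T + B(30)) = 1/(810 + (-6 + 30)/(-2 + 30)) = 1/(810 + 24/28) = 1/(810 + (1/28)*24) = 1/(810 + 6/7) = 1/(5676/7) = 7/5676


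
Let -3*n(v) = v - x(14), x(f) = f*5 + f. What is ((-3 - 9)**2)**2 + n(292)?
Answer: 62000/3 ≈ 20667.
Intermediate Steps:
x(f) = 6*f (x(f) = 5*f + f = 6*f)
n(v) = 28 - v/3 (n(v) = -(v - 6*14)/3 = -(v - 1*84)/3 = -(v - 84)/3 = -(-84 + v)/3 = 28 - v/3)
((-3 - 9)**2)**2 + n(292) = ((-3 - 9)**2)**2 + (28 - 1/3*292) = ((-12)**2)**2 + (28 - 292/3) = 144**2 - 208/3 = 20736 - 208/3 = 62000/3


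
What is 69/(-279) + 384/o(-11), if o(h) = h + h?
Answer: -18109/1023 ≈ -17.702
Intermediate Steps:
o(h) = 2*h
69/(-279) + 384/o(-11) = 69/(-279) + 384/((2*(-11))) = 69*(-1/279) + 384/(-22) = -23/93 + 384*(-1/22) = -23/93 - 192/11 = -18109/1023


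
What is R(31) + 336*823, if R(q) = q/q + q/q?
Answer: 276530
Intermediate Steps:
R(q) = 2 (R(q) = 1 + 1 = 2)
R(31) + 336*823 = 2 + 336*823 = 2 + 276528 = 276530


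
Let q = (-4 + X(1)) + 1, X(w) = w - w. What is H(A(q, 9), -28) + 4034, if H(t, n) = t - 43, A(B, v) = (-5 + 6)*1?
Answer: 3992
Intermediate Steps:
X(w) = 0
q = -3 (q = (-4 + 0) + 1 = -4 + 1 = -3)
A(B, v) = 1 (A(B, v) = 1*1 = 1)
H(t, n) = -43 + t
H(A(q, 9), -28) + 4034 = (-43 + 1) + 4034 = -42 + 4034 = 3992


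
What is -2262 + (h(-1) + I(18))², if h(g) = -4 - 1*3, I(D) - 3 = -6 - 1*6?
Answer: -2006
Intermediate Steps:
I(D) = -9 (I(D) = 3 + (-6 - 1*6) = 3 + (-6 - 6) = 3 - 12 = -9)
h(g) = -7 (h(g) = -4 - 3 = -7)
-2262 + (h(-1) + I(18))² = -2262 + (-7 - 9)² = -2262 + (-16)² = -2262 + 256 = -2006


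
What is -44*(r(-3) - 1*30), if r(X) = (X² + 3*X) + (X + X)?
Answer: 1584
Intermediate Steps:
r(X) = X² + 5*X (r(X) = (X² + 3*X) + 2*X = X² + 5*X)
-44*(r(-3) - 1*30) = -44*(-3*(5 - 3) - 1*30) = -44*(-3*2 - 30) = -44*(-6 - 30) = -44*(-36) = 1584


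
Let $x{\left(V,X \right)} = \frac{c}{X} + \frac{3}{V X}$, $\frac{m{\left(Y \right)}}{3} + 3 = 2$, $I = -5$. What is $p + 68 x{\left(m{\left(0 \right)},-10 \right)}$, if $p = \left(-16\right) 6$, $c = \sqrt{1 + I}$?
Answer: $- \frac{446}{5} - \frac{68 i}{5} \approx -89.2 - 13.6 i$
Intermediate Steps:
$m{\left(Y \right)} = -3$ ($m{\left(Y \right)} = -9 + 3 \cdot 2 = -9 + 6 = -3$)
$c = 2 i$ ($c = \sqrt{1 - 5} = \sqrt{-4} = 2 i \approx 2.0 i$)
$p = -96$
$x{\left(V,X \right)} = \frac{2 i}{X} + \frac{3}{V X}$
$p + 68 x{\left(m{\left(0 \right)},-10 \right)} = -96 + 68 \frac{3 + 2 i \left(-3\right)}{\left(-3\right) \left(-10\right)} = -96 + 68 \left(\left(- \frac{1}{3}\right) \left(- \frac{1}{10}\right) \left(3 - 6 i\right)\right) = -96 + 68 \left(\frac{1}{10} - \frac{i}{5}\right) = -96 + \left(\frac{34}{5} - \frac{68 i}{5}\right) = - \frac{446}{5} - \frac{68 i}{5}$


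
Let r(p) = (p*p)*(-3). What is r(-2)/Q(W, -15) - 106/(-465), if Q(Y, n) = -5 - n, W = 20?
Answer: -452/465 ≈ -0.97204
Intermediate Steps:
r(p) = -3*p² (r(p) = p²*(-3) = -3*p²)
r(-2)/Q(W, -15) - 106/(-465) = (-3*(-2)²)/(-5 - 1*(-15)) - 106/(-465) = (-3*4)/(-5 + 15) - 106*(-1/465) = -12/10 + 106/465 = -12*⅒ + 106/465 = -6/5 + 106/465 = -452/465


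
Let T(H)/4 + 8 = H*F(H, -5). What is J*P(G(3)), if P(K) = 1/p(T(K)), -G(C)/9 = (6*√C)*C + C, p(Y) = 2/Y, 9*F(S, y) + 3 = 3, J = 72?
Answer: -1152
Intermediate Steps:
F(S, y) = 0 (F(S, y) = -⅓ + (⅑)*3 = -⅓ + ⅓ = 0)
T(H) = -32 (T(H) = -32 + 4*(H*0) = -32 + 4*0 = -32 + 0 = -32)
G(C) = -54*C^(3/2) - 9*C (G(C) = -9*((6*√C)*C + C) = -9*(6*C^(3/2) + C) = -9*(C + 6*C^(3/2)) = -54*C^(3/2) - 9*C)
P(K) = -16 (P(K) = 1/(2/(-32)) = 1/(2*(-1/32)) = 1/(-1/16) = -16)
J*P(G(3)) = 72*(-16) = -1152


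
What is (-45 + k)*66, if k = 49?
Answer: 264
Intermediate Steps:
(-45 + k)*66 = (-45 + 49)*66 = 4*66 = 264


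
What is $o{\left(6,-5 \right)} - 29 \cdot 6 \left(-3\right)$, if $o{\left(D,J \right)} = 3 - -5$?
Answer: $530$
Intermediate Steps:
$o{\left(D,J \right)} = 8$ ($o{\left(D,J \right)} = 3 + 5 = 8$)
$o{\left(6,-5 \right)} - 29 \cdot 6 \left(-3\right) = 8 - 29 \cdot 6 \left(-3\right) = 8 - -522 = 8 + 522 = 530$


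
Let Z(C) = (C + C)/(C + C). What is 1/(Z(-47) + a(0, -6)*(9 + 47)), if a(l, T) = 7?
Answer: 1/393 ≈ 0.0025445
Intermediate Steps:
Z(C) = 1 (Z(C) = (2*C)/((2*C)) = (2*C)*(1/(2*C)) = 1)
1/(Z(-47) + a(0, -6)*(9 + 47)) = 1/(1 + 7*(9 + 47)) = 1/(1 + 7*56) = 1/(1 + 392) = 1/393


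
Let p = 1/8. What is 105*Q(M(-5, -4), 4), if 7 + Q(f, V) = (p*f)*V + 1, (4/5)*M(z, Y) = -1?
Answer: -5565/8 ≈ -695.63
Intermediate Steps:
M(z, Y) = -5/4 (M(z, Y) = (5/4)*(-1) = -5/4)
p = 1/8 (p = 1*(1/8) = 1/8 ≈ 0.12500)
Q(f, V) = -6 + V*f/8 (Q(f, V) = -7 + ((f/8)*V + 1) = -7 + (V*f/8 + 1) = -7 + (1 + V*f/8) = -6 + V*f/8)
105*Q(M(-5, -4), 4) = 105*(-6 + (1/8)*4*(-5/4)) = 105*(-6 - 5/8) = 105*(-53/8) = -5565/8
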